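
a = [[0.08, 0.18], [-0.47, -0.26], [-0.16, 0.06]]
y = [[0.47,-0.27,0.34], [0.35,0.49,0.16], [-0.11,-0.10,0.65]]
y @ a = [[0.11, 0.18], [-0.23, -0.05], [-0.07, 0.05]]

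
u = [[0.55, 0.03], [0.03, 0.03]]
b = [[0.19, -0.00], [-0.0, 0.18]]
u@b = [[0.10,0.01], [0.01,0.01]]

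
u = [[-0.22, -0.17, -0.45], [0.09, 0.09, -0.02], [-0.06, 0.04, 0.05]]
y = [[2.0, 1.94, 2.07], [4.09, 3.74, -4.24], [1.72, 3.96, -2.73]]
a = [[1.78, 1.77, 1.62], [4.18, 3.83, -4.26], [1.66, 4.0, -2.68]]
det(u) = -0.00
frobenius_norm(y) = 9.32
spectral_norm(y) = 8.59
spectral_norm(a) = 8.67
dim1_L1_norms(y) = [6.01, 12.07, 8.41]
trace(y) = 3.01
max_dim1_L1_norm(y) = 12.07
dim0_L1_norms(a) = [7.62, 9.6, 8.56]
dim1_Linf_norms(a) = [1.78, 4.26, 4.0]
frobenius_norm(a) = 9.23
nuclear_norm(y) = 13.34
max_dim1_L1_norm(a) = 12.27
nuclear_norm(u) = 0.73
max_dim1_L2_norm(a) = 7.09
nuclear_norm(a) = 12.95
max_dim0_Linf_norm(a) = 4.26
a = y + u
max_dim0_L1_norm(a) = 9.6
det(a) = 36.16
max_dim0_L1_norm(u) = 0.52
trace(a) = 2.93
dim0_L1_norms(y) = [7.81, 9.64, 9.04]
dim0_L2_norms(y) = [4.87, 5.78, 5.45]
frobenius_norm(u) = 0.55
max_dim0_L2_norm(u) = 0.45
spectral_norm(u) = 0.53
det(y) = 40.88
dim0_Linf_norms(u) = [0.22, 0.17, 0.45]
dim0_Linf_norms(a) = [4.18, 4.0, 4.26]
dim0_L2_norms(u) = [0.25, 0.2, 0.45]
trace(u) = -0.08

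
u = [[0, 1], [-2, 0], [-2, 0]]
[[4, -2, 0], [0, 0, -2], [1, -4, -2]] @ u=[[4, 4], [4, 0], [12, 1]]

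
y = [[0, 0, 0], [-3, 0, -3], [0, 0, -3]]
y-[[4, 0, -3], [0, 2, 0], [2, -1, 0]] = [[-4, 0, 3], [-3, -2, -3], [-2, 1, -3]]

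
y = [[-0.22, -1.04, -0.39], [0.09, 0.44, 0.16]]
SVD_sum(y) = [[-0.22, -1.04, -0.39], [0.09, 0.44, 0.16]] + [[-0.0, 0.00, -0.00], [-0.00, 0.0, -0.00]]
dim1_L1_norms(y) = [1.65, 0.69]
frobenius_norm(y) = 1.23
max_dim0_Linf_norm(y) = 1.04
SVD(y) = [[-0.92,  0.39], [0.39,  0.92]] @ diag([1.2285663573510213, 0.004970471330075643]) @ [[0.19, 0.92, 0.34], [-0.49, 0.39, -0.78]]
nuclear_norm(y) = 1.23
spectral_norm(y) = 1.23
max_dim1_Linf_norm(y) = 1.04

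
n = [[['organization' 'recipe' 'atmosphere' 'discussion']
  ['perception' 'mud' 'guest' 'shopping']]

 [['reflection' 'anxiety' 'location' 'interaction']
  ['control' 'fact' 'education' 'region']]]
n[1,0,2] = 'location'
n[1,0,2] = 'location'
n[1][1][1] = 'fact'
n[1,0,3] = 'interaction'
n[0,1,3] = 'shopping'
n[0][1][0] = 'perception'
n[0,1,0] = 'perception'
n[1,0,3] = 'interaction'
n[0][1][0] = 'perception'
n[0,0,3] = 'discussion'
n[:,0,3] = ['discussion', 'interaction']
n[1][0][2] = 'location'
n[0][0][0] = 'organization'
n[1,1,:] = ['control', 'fact', 'education', 'region']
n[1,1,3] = 'region'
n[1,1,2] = 'education'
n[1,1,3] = 'region'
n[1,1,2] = 'education'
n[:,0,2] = ['atmosphere', 'location']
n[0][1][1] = 'mud'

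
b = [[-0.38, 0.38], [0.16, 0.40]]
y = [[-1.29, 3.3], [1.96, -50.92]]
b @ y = [[1.24, -20.6], [0.58, -19.84]]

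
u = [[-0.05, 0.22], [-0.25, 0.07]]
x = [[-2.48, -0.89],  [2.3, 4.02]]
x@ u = [[0.35, -0.61], [-1.12, 0.79]]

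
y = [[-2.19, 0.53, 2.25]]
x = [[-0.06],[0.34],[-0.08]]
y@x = [[0.13]]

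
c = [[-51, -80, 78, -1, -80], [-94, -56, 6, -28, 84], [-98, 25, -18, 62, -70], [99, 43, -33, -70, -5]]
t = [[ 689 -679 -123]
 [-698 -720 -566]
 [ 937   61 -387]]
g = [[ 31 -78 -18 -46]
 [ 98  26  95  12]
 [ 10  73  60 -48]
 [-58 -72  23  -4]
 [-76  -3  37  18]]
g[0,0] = 31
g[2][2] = 60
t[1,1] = -720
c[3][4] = -5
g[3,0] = -58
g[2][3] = -48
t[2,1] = 61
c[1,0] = -94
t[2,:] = [937, 61, -387]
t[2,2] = -387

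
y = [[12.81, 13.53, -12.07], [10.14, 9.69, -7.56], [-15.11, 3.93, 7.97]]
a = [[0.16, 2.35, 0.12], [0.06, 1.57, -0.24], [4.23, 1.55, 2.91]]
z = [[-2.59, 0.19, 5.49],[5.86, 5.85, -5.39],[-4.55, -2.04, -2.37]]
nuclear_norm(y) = 43.64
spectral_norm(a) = 5.47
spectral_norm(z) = 11.21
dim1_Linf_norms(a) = [2.35, 1.57, 4.23]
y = a @ z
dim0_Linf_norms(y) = [15.11, 13.53, 12.07]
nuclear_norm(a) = 8.29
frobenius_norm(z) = 12.84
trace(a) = 4.64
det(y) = -426.21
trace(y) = 30.47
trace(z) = 0.89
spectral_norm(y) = 29.89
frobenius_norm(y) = 32.47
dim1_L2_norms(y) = [22.2, 15.93, 17.53]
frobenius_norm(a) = 6.07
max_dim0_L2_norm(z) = 8.05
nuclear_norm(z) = 19.36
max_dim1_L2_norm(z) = 9.88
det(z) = 152.19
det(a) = -2.79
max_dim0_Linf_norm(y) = 15.11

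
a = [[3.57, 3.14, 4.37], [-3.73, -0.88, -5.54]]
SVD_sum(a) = [[3.57, 1.94, 4.85],[-3.73, -2.03, -5.08]] + [[0.0, 1.20, -0.48],[0.00, 1.15, -0.46]]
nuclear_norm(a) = 10.95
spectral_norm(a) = 9.16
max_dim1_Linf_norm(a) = 5.54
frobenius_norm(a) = 9.33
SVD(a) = [[-0.69, 0.72], [0.72, 0.69]] @ diag([9.158121392097058, 1.79139961136935]) @ [[-0.56, -0.31, -0.77], [0.0, 0.93, -0.37]]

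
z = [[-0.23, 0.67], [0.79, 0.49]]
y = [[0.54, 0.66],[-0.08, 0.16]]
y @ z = [[0.4, 0.69], [0.14, 0.02]]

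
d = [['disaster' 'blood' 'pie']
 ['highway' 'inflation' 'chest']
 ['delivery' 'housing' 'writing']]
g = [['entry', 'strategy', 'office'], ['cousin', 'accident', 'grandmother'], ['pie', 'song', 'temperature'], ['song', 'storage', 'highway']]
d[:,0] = ['disaster', 'highway', 'delivery']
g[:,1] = ['strategy', 'accident', 'song', 'storage']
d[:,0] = ['disaster', 'highway', 'delivery']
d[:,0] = ['disaster', 'highway', 'delivery']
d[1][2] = 'chest'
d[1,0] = 'highway'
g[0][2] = 'office'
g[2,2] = 'temperature'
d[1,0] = 'highway'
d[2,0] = 'delivery'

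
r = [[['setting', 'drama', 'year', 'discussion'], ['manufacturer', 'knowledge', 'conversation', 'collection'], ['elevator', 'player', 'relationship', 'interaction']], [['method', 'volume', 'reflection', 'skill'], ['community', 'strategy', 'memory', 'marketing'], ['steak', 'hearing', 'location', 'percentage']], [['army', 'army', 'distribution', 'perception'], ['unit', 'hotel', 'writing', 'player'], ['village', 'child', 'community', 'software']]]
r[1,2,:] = ['steak', 'hearing', 'location', 'percentage']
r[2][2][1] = 'child'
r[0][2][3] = 'interaction'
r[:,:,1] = [['drama', 'knowledge', 'player'], ['volume', 'strategy', 'hearing'], ['army', 'hotel', 'child']]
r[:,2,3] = ['interaction', 'percentage', 'software']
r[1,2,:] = ['steak', 'hearing', 'location', 'percentage']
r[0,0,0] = 'setting'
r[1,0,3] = 'skill'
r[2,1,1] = 'hotel'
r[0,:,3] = ['discussion', 'collection', 'interaction']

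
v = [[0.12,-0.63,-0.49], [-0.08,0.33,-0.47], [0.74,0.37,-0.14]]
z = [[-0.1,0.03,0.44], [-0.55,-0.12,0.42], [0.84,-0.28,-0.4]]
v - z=[[0.22, -0.66, -0.93],[0.47, 0.45, -0.89],[-0.10, 0.65, 0.26]]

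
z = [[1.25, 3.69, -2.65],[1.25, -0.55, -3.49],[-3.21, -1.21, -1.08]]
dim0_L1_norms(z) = [5.71, 5.45, 7.22]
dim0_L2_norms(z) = [3.66, 3.92, 4.51]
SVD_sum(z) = [[2.11, 2.62, -2.98], [1.21, 1.51, -1.71], [-0.7, -0.87, 0.99]] + [[0.12, 0.1, 0.17],[-1.14, -0.89, -1.59],[-1.59, -1.25, -2.22]] + [[-0.98, 0.97, 0.16], [1.18, -1.16, -0.19], [-0.92, 0.91, 0.15]]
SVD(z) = [[-0.83, 0.06, 0.55], [-0.48, -0.58, -0.66], [0.28, -0.81, 0.51]] @ diag([5.394952135087782, 3.698055989126789, 2.529757569688309]) @ [[-0.47, -0.58, 0.66],[0.53, 0.42, 0.74],[-0.71, 0.7, 0.11]]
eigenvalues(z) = [(5.16+0j), (-2.77+1.45j), (-2.77-1.45j)]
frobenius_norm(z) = 7.01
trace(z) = -0.38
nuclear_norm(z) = 11.62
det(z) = 50.47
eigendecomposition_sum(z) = [[2.49-0.00j, (2.08+0j), -2.22+0.00j], [1.51-0.00j, 1.26+0.00j, (-1.35+0j)], [-1.58+0.00j, -1.32+0.00j, 1.41+0.00j]] + [[-0.62+0.56j, (0.8+0.17j), (-0.21+1.04j)], [-0.13-1.23j, (-0.91+0.82j), -1.07-1.16j], [(-0.82-0.53j), 0.05+0.96j, -1.24+0.08j]] + [[(-0.62-0.56j), (0.8-0.17j), (-0.21-1.04j)], [-0.13+1.23j, (-0.91-0.82j), (-1.07+1.16j)], [(-0.82+0.53j), 0.05-0.96j, (-1.24-0.08j)]]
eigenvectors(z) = [[0.75+0.00j, (0.27+0.38j), 0.27-0.38j],[0.46+0.00j, (-0.69+0j), (-0.69-0j)],[(-0.48+0j), -0.34+0.43j, (-0.34-0.43j)]]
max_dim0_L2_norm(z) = 4.51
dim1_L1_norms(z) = [7.59, 5.29, 5.5]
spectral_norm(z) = 5.39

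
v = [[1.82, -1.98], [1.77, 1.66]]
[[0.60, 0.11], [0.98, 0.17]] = v@[[0.45, 0.08], [0.11, 0.02]]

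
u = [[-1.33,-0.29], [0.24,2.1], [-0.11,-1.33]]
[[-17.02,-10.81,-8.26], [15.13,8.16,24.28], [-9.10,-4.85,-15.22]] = u @ [[11.51, 7.47, 3.78],[5.89, 3.03, 11.13]]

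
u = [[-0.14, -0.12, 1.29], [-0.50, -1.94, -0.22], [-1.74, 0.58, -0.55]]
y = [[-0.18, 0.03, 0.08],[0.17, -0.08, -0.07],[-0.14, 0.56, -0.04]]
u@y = [[-0.18, 0.73, -0.05],[-0.21, 0.02, 0.10],[0.49, -0.41, -0.16]]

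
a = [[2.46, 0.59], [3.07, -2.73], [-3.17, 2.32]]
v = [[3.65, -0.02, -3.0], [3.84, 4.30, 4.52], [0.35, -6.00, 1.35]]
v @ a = [[18.43, -4.75], [8.32, 1.01], [-21.84, 19.72]]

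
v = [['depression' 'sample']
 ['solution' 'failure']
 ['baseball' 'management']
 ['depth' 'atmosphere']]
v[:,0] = ['depression', 'solution', 'baseball', 'depth']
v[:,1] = ['sample', 'failure', 'management', 'atmosphere']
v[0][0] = 'depression'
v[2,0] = 'baseball'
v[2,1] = 'management'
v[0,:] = ['depression', 'sample']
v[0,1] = 'sample'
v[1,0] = 'solution'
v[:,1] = ['sample', 'failure', 'management', 'atmosphere']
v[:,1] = ['sample', 'failure', 'management', 'atmosphere']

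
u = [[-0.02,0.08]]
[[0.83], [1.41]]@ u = [[-0.02, 0.07], [-0.03, 0.11]]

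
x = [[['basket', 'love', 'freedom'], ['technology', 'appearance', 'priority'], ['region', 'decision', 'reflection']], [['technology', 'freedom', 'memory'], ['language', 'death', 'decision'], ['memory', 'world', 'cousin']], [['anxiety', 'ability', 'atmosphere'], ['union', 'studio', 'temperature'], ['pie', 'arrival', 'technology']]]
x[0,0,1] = 'love'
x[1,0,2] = 'memory'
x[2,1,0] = 'union'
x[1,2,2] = 'cousin'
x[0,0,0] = 'basket'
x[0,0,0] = 'basket'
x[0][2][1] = 'decision'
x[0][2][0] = 'region'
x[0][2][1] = 'decision'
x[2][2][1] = 'arrival'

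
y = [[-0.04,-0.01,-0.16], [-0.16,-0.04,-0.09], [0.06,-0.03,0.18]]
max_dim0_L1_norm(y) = 0.43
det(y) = -0.00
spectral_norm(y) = 0.29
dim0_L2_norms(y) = [0.18, 0.05, 0.26]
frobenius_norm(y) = 0.32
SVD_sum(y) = [[-0.08, -0.00, -0.14], [-0.08, -0.0, -0.14], [0.09, 0.01, 0.16]] + [[0.03, 0.01, -0.02], [-0.08, -0.04, 0.05], [-0.04, -0.02, 0.02]] + [[0.01,-0.02,-0.00], [-0.0,0.0,0.00], [0.01,-0.02,-0.0]]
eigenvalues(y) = [(0.1+0.04j), (0.1-0.04j), (-0.09+0j)]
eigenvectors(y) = [[(0.69+0j),0.69-0.00j,(0.3+0j)], [-0.38+0.20j,(-0.38-0.2j),0.95+0.00j], [-0.56-0.16j,-0.56+0.16j,0.04+0.00j]]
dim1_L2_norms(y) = [0.17, 0.19, 0.19]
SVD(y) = [[-0.54, 0.35, 0.76],[-0.55, -0.84, -0.01],[0.63, -0.42, 0.65]] @ diag([0.2910549968434439, 0.11814442303540763, 0.028790347654960417]) @ [[0.51, 0.03, 0.86], [0.8, 0.36, -0.48], [0.32, -0.93, -0.16]]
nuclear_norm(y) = 0.44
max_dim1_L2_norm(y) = 0.19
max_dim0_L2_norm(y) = 0.26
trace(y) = 0.10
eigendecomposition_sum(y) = [[(-0.01+0.12j), 0.00-0.04j, -0.07+0.15j], [(-0.03-0.07j), (0.01+0.02j), (-0.01-0.1j)], [0.03-0.09j, -0.01+0.03j, 0.09-0.11j]] + [[-0.01-0.12j, 0.04j, (-0.07-0.15j)], [-0.03+0.07j, (0.01-0.02j), (-0.01+0.1j)], [0.03+0.09j, -0.01-0.03j, (0.09+0.11j)]] + [[(-0.03-0j), -0.02+0.00j, -0.02-0.00j],[(-0.1-0j), (-0.06+0j), (-0.08-0j)],[-0.00-0.00j, (-0+0j), (-0-0j)]]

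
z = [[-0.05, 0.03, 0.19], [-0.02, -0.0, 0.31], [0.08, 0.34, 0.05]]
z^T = [[-0.05, -0.02, 0.08], [0.03, -0.00, 0.34], [0.19, 0.31, 0.05]]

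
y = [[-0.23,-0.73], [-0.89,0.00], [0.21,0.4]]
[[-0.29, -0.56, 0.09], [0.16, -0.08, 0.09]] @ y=[[0.58,0.25], [0.05,-0.08]]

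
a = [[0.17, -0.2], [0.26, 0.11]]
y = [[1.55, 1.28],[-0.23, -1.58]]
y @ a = [[0.60,-0.17], [-0.45,-0.13]]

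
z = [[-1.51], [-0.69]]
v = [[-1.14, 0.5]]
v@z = [[1.38]]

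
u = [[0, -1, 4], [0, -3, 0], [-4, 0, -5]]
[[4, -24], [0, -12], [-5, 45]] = u@[[0, -5], [0, 4], [1, -5]]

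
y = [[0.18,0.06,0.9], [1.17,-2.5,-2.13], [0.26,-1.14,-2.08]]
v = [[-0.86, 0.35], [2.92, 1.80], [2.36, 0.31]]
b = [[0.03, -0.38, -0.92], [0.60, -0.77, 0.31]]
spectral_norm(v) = 4.15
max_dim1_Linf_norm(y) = 2.5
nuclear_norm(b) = 2.02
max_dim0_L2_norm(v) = 3.85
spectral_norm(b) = 1.03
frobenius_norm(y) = 4.32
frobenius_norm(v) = 4.28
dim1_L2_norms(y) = [0.92, 3.49, 2.39]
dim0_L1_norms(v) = [6.14, 2.46]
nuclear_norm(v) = 5.20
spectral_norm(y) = 4.19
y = v @ b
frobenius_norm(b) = 1.43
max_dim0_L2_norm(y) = 3.11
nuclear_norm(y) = 5.25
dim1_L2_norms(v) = [0.93, 3.43, 2.38]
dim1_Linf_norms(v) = [0.86, 2.92, 2.36]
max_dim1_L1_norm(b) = 1.68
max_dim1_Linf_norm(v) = 2.92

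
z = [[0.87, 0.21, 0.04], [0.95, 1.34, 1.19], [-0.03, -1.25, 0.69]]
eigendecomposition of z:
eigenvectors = [[(-0.77+0j),0.12+0.01j,(0.12-0.01j)],[(-0.07+0j),0.19+0.64j,0.19-0.64j],[0.64+0.00j,-0.73+0.00j,(-0.73-0j)]]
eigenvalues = [(0.85+0j), (1.02+1.09j), (1.02-1.09j)]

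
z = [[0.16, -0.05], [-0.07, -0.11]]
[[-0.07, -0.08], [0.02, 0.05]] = z @ [[-0.42, -0.53], [0.09, -0.12]]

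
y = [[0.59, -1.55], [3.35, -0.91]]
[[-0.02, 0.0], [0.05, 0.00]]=y@[[0.02, 0.00], [0.02, 0.0]]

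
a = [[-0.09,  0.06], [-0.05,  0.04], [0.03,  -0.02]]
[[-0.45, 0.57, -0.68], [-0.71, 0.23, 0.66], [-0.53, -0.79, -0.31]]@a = [[-0.01, 0.01], [0.07, -0.05], [0.08, -0.06]]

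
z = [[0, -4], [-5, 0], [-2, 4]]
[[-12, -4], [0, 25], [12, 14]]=z@[[0, -5], [3, 1]]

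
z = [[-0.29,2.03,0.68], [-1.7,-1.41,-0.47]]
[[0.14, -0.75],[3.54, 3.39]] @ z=[[1.23, 1.34, 0.45], [-6.79, 2.41, 0.81]]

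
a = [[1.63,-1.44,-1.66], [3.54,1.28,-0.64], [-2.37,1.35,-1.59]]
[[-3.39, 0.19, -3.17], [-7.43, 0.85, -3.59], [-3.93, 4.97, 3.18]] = a@ [[-1.02,-0.44,-1.18], [-1.72,1.12,0.58], [2.53,-1.52,0.25]]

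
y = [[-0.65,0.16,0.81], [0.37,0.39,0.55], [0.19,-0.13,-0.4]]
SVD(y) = [[-0.85, 0.39, 0.35], [-0.36, -0.92, 0.15], [0.39, 0.0, 0.92]] @ diag([1.1963525841229514, 0.6909565273539238, 0.004423999247640776]) @ [[0.41, -0.27, -0.87], [-0.86, -0.43, -0.27], [0.3, -0.86, 0.41]]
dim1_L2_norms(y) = [1.05, 0.77, 0.46]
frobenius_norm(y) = 1.38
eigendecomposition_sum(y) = [[-0.66, 0.15, 0.79],[0.08, -0.02, -0.1],[0.24, -0.06, -0.29]] + [[0.00, 0.0, 0.01], [0.30, 0.41, 0.68], [-0.06, -0.08, -0.13]] + [[0.0, 0.00, 0.01], [-0.01, -0.01, -0.03], [0.01, 0.0, 0.01]]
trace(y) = -0.66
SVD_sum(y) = [[-0.42, 0.28, 0.88], [-0.18, 0.12, 0.38], [0.19, -0.13, -0.40]] + [[-0.23,-0.12,-0.07],[0.55,0.27,0.17],[-0.0,-0.0,-0.00]] + [[0.0,  -0.0,  0.00], [0.00,  -0.00,  0.00], [0.0,  -0.0,  0.0]]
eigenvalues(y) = [-0.97, 0.29, 0.01]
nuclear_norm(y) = 1.89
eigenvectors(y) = [[-0.93, 0.01, 0.28],[0.12, 0.98, -0.87],[0.34, -0.18, 0.40]]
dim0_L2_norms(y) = [0.77, 0.44, 1.06]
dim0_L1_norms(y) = [1.21, 0.68, 1.76]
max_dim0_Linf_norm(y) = 0.81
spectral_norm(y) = 1.20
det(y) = -0.00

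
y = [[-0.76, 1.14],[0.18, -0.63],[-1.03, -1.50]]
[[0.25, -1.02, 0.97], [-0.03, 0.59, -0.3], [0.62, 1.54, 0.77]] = y@[[-0.47, -0.1, -1.01], [-0.09, -0.96, 0.18]]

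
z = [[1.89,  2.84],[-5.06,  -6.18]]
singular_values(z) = [8.68, 0.31]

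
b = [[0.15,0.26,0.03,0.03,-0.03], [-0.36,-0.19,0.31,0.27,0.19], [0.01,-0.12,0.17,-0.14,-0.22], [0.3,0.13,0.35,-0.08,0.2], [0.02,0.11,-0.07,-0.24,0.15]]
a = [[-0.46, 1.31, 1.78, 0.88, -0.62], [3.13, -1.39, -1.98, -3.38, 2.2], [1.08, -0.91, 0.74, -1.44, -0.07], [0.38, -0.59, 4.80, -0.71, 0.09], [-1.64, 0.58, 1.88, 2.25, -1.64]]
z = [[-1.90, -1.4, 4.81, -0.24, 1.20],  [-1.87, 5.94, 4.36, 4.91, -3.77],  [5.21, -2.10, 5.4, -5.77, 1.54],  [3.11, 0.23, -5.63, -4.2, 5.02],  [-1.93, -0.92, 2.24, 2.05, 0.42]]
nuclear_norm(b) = 1.97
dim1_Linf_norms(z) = [4.81, 5.94, 5.77, 5.63, 2.24]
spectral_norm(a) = 7.35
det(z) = 2009.31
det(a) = 9.76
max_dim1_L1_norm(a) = 12.08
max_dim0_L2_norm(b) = 0.5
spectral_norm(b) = 0.66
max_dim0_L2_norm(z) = 10.39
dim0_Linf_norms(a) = [3.13, 1.39, 4.8, 3.38, 2.2]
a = b @ z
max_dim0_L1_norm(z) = 22.44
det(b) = 0.00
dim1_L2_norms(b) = [0.3, 0.61, 0.33, 0.53, 0.31]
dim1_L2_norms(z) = [5.5, 9.8, 9.82, 9.18, 3.74]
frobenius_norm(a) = 9.01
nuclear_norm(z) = 32.89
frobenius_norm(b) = 0.97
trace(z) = 5.66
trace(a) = -3.46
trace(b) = 0.20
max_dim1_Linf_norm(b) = 0.36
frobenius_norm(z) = 17.91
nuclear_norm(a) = 14.56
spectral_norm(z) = 13.51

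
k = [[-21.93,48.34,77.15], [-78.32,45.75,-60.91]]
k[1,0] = -78.32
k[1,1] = 45.75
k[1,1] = 45.75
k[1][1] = 45.75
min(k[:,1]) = 45.75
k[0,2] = 77.15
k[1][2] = -60.91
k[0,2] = 77.15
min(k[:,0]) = -78.32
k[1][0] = -78.32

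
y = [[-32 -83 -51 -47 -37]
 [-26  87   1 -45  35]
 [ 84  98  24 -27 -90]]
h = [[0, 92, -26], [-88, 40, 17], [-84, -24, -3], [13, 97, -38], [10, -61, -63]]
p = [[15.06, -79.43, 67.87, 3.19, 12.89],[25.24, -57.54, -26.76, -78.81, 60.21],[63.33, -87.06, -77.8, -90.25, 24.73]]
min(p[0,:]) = -79.43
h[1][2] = 17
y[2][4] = -90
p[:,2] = [67.87, -26.76, -77.8]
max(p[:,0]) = 63.33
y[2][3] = -27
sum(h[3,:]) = 72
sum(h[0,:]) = 66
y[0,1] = -83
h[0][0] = 0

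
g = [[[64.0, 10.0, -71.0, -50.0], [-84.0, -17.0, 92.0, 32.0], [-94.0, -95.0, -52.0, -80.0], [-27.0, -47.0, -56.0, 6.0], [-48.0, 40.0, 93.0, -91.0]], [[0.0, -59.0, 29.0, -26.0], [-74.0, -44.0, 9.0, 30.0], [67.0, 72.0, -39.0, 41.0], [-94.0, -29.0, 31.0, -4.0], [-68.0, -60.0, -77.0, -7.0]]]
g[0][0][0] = 64.0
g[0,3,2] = -56.0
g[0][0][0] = 64.0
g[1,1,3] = 30.0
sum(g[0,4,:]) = -6.0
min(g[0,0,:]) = -71.0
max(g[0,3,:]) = 6.0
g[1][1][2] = 9.0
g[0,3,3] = 6.0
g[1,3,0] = -94.0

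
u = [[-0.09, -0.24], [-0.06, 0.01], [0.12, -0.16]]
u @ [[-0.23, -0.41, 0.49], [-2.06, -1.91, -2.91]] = [[0.52, 0.50, 0.65], [-0.01, 0.01, -0.06], [0.30, 0.26, 0.52]]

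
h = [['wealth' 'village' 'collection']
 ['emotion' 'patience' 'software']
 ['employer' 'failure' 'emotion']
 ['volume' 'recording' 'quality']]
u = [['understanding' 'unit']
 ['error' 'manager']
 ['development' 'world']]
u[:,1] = ['unit', 'manager', 'world']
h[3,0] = 'volume'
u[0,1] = 'unit'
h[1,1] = 'patience'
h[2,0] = 'employer'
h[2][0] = 'employer'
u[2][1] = 'world'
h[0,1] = 'village'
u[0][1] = 'unit'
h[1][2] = 'software'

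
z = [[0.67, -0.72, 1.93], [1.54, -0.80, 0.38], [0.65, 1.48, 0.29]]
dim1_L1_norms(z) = [3.32, 2.72, 2.42]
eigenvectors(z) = [[(-0.65+0j), (0.61+0j), (0.61-0j)],  [(-0.44+0j), -0.01-0.58j, -0.01+0.58j],  [-0.62+0.00j, -0.51+0.18j, (-0.51-0.18j)]]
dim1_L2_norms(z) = [2.17, 1.78, 1.64]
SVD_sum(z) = [[1.16, -0.88, 1.44], [0.84, -0.64, 1.04], [-0.04, 0.03, -0.05]] + [[0.02,0.04,0.01], [0.0,0.01,0.0], [0.68,1.45,0.35]] + [[-0.51,0.12,0.48], [0.7,-0.17,-0.66], [0.01,-0.0,-0.01]]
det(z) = 5.01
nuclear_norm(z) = 5.38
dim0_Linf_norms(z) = [1.54, 1.48, 1.93]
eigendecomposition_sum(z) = [[0.85-0.00j, 0.32+0.00j, 1.01+0.00j], [(0.57-0j), 0.21+0.00j, 0.68+0.00j], [(0.8-0j), 0.30+0.00j, 0.96+0.00j]] + [[-0.09+0.50j, (-0.52-0.53j), (0.46-0.15j)], [0.48+0.08j, -0.51+0.50j, -0.15-0.44j], [-0.08-0.45j, (0.59+0.29j), (-0.34+0.26j)]] + [[(-0.09-0.5j),  -0.52+0.53j,  0.46+0.15j], [(0.48-0.08j),  -0.51-0.50j,  -0.15+0.44j], [(-0.08+0.45j),  (0.59-0.29j),  (-0.34-0.26j)]]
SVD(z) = [[-0.81,0.03,-0.59], [-0.59,0.00,0.81], [0.03,1.0,0.01]] @ diag([2.52799756841166, 1.6415115841191206, 1.2082499796430668]) @ [[-0.56, 0.43, -0.7], [0.41, 0.89, 0.21], [0.71, -0.17, -0.68]]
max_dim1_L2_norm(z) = 2.17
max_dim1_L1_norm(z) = 3.32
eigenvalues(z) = [(2.02+0j), (-0.93+1.27j), (-0.93-1.27j)]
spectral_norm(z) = 2.53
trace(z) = 0.16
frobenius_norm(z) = 3.25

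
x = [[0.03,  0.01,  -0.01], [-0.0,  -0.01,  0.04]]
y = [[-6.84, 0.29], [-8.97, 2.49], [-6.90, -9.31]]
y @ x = [[-0.21,  -0.07,  0.08], [-0.27,  -0.11,  0.19], [-0.21,  0.02,  -0.30]]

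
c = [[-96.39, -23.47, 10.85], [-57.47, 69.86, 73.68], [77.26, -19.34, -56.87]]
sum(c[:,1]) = 27.05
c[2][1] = -19.34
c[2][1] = -19.34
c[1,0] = -57.47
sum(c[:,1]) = 27.05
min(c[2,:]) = -56.87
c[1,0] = -57.47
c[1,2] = 73.68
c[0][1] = -23.47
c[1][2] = 73.68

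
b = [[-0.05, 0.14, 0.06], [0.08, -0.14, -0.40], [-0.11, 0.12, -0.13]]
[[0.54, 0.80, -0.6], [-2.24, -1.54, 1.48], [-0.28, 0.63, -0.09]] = b @ [[-2.07, -4.05, 0.59], [1.03, 3.49, -2.95], [4.83, 1.81, -2.55]]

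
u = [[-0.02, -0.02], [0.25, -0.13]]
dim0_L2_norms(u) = [0.25, 0.13]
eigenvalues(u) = [(-0.08+0.04j), (-0.08-0.04j)]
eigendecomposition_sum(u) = [[-0.01+0.07j,(-0.01-0.02j)], [(0.12+0.21j),-0.06-0.02j]] + [[-0.01-0.07j, -0.01+0.02j], [(0.12-0.21j), (-0.06+0.02j)]]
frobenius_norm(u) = 0.28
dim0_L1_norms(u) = [0.27, 0.15]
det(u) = 0.01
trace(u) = -0.15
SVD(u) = [[-0.03, 1.0], [1.00, 0.03]] @ diag([0.28190993995462466, 0.0269589642749854]) @ [[0.89, -0.46], [-0.46, -0.89]]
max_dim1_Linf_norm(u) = 0.25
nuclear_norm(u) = 0.31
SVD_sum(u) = [[-0.01, 0.00], [0.25, -0.13]] + [[-0.01,-0.02], [-0.00,-0.0]]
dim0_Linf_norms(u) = [0.25, 0.13]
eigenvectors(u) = [[0.21+0.17j, 0.21-0.17j],[(0.96+0j), 0.96-0.00j]]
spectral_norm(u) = 0.28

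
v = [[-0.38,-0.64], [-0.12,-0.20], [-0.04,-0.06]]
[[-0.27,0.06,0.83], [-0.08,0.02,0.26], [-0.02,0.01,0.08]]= v@[[-0.29,-1.19,-0.1], [0.59,0.62,-1.24]]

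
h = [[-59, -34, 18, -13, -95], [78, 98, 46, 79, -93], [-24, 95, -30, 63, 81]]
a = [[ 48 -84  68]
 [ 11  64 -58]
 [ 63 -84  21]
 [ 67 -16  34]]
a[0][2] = 68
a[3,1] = -16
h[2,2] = -30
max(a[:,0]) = 67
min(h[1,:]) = -93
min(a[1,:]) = -58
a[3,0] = 67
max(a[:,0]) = 67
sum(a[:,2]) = 65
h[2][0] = -24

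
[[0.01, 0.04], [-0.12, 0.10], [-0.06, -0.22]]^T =[[0.01, -0.12, -0.06], [0.04, 0.1, -0.22]]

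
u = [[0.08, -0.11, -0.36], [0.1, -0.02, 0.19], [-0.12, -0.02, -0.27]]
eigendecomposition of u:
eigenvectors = [[-0.45, 0.93, 0.25], [0.56, 0.23, 0.95], [-0.69, -0.27, -0.21]]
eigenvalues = [-0.33, 0.16, -0.04]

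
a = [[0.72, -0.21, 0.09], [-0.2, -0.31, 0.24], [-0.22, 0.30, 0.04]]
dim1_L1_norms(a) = [1.02, 0.75, 0.56]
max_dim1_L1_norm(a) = 1.02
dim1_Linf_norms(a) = [0.72, 0.31, 0.3]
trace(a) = 0.45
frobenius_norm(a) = 0.95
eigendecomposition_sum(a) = [[0.72,-0.13,0.05], [-0.21,0.04,-0.01], [-0.32,0.06,-0.02]] + [[0.00, 0.0, 0.00], [0.04, 0.03, 0.07], [0.08, 0.06, 0.15]] + [[-0.01, -0.08, 0.04], [-0.03, -0.38, 0.18], [0.01, 0.19, -0.09]]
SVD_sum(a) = [[0.7, -0.26, 0.04],[-0.06, 0.02, -0.00],[-0.29, 0.11, -0.02]] + [[0.01,0.02,-0.01],  [-0.14,-0.36,0.19],  [0.05,0.13,-0.07]] + [[0.01,0.03,0.06], [0.01,0.02,0.05], [0.02,0.06,0.13]]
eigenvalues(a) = [0.74, 0.18, -0.47]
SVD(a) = [[-0.92, 0.06, 0.38], [0.08, -0.94, 0.34], [0.38, 0.34, 0.86]] @ diag([0.8152336773999195, 0.459952976866838, 0.1677417965336554]) @ [[-0.94,  0.35,  -0.06],[0.33,  0.83,  -0.45],[0.11,  0.44,  0.89]]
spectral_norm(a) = 0.82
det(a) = -0.06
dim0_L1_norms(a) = [1.14, 0.82, 0.37]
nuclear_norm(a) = 1.44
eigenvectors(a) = [[-0.89, 0.02, -0.19], [0.26, 0.43, -0.88], [0.39, 0.90, 0.44]]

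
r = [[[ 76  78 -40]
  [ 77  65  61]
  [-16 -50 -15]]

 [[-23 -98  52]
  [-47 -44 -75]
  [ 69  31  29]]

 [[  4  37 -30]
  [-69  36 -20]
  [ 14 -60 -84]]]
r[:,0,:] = [[76, 78, -40], [-23, -98, 52], [4, 37, -30]]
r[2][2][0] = 14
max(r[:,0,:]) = 78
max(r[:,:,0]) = 77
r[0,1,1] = 65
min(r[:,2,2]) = -84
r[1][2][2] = 29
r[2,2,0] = 14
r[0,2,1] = -50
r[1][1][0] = -47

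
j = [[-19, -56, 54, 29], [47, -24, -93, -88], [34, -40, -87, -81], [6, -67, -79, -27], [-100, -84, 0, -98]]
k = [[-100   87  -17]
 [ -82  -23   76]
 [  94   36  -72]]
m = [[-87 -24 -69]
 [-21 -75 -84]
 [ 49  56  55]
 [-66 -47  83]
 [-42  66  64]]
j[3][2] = -79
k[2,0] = 94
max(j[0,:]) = 54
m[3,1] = -47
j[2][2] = -87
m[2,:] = [49, 56, 55]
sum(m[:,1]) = -24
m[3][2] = 83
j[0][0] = -19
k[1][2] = 76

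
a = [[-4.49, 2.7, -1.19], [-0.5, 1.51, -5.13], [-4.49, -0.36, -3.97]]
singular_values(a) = [8.44, 4.06, 2.44]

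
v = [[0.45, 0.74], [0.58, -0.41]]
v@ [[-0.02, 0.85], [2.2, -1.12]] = [[1.62, -0.45], [-0.91, 0.95]]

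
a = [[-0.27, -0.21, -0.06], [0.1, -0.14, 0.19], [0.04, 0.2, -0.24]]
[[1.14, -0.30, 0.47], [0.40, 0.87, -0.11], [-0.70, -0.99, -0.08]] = a@ [[-0.5,  0.77,  -1.24],[-4.51,  -0.64,  -0.53],[-0.93,  3.71,  -0.32]]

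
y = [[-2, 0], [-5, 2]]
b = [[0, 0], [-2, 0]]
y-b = [[-2, 0], [-3, 2]]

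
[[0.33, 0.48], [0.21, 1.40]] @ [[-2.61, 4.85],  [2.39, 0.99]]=[[0.29,2.08], [2.80,2.40]]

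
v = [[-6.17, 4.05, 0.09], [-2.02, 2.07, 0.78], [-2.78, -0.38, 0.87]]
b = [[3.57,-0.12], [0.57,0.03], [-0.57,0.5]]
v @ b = [[-19.77, 0.91], [-6.48, 0.69], [-10.64, 0.76]]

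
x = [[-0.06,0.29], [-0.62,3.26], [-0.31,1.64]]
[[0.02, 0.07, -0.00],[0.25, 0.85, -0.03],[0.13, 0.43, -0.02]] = x @ [[0.76, 1.94, -0.05], [0.22, 0.63, -0.02]]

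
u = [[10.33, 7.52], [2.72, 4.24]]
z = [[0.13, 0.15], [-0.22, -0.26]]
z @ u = [[1.75, 1.61], [-2.98, -2.76]]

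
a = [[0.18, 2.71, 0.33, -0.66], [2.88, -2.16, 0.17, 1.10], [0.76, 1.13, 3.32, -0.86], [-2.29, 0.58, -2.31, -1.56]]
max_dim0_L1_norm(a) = 6.58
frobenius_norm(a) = 7.01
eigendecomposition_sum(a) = [[-1.26, 1.57, -0.22, -0.85], [2.01, -2.50, 0.35, 1.35], [-0.32, 0.39, -0.06, -0.21], [-1.47, 1.84, -0.26, -0.99]] + [[0.41, 0.29, 0.64, -0.09],[0.07, 0.05, 0.10, -0.01],[2.07, 1.48, 3.25, -0.46],[-1.04, -0.74, -1.62, 0.23]] + [[1.06,0.69,-0.2,0.07],[0.77,0.50,-0.14,0.05],[-1.01,-0.66,0.19,-0.07],[0.11,0.07,-0.02,0.01]] + [[-0.03, 0.15, 0.11, 0.21], [0.04, -0.2, -0.14, -0.28], [0.02, -0.09, -0.06, -0.12], [0.11, -0.59, -0.41, -0.81]]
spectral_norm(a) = 5.13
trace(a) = -0.22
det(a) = 36.67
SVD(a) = [[0.18, -0.51, 0.84, 0.06], [-0.64, 0.38, 0.34, 0.57], [-0.3, -0.75, -0.42, 0.42], [0.68, 0.17, -0.1, 0.7]] @ diag([5.125807171228221, 4.358779546387437, 1.6962832295286512, 0.9676595034410103]) @ [[-0.7, 0.38, -0.51, -0.32],[0.01, -0.68, -0.68, 0.26],[0.60, 0.59, -0.5, 0.20],[0.39, -0.20, -0.13, -0.89]]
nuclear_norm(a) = 12.15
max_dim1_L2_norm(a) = 3.77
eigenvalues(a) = [-4.81, 3.94, 1.76, -1.1]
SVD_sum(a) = [[-0.66, 0.36, -0.48, -0.30], [2.31, -1.24, 1.68, 1.05], [1.07, -0.58, 0.78, 0.49], [-2.47, 1.33, -1.79, -1.12]] + [[-0.03, 1.53, 1.53, -0.58], [0.02, -1.14, -1.15, 0.44], [-0.04, 2.22, 2.23, -0.85], [0.01, -0.51, -0.51, 0.2]] + [[0.85, 0.84, -0.72, 0.28],  [0.34, 0.34, -0.29, 0.11],  [-0.43, -0.43, 0.36, -0.14],  [-0.1, -0.10, 0.08, -0.03]] + [[0.02,-0.01,-0.01,-0.05], [0.22,-0.11,-0.07,-0.49], [0.16,-0.08,-0.05,-0.36], [0.26,-0.14,-0.09,-0.60]]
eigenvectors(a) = [[-0.45,0.17,-0.64,-0.24], [0.71,0.03,-0.46,0.32], [-0.11,0.88,0.61,0.14], [-0.52,-0.44,-0.06,0.91]]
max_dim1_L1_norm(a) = 6.74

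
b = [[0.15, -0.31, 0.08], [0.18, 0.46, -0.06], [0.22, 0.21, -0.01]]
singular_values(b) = [0.62, 0.28, 0.0]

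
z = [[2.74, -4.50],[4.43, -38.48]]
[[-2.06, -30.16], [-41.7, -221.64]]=z@[[1.27, -1.91],  [1.23, 5.54]]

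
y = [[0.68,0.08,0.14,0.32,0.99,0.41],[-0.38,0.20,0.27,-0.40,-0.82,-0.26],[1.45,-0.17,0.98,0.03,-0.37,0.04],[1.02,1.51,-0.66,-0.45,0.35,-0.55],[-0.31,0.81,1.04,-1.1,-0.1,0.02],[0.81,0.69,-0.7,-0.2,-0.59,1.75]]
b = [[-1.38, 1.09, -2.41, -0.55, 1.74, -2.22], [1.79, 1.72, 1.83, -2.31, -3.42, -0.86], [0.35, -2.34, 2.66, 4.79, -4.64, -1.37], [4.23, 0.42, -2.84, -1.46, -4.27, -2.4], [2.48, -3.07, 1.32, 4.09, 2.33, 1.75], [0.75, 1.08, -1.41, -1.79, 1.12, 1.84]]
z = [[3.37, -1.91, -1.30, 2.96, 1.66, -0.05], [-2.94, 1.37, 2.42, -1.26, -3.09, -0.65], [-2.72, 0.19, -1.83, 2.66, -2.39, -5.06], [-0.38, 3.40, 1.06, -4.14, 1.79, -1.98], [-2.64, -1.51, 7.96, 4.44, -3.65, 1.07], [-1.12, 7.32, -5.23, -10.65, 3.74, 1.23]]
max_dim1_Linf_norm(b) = 4.79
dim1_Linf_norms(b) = [2.41, 3.42, 4.79, 4.27, 4.09, 1.84]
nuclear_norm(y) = 9.48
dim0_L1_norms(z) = [13.17, 15.7, 19.8, 26.11, 16.32, 10.04]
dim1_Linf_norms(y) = [0.99, 0.82, 1.45, 1.51, 1.1, 1.75]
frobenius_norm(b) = 14.49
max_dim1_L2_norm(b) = 7.68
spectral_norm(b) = 9.16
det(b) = -1743.60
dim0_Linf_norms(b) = [4.23, 3.07, 2.84, 4.79, 4.64, 2.4]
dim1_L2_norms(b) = [4.14, 5.22, 7.68, 7.23, 6.52, 3.4]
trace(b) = 5.71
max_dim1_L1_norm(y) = 4.74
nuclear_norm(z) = 39.39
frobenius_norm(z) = 21.46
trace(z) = -3.65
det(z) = 3260.84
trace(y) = 3.06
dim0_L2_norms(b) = [5.46, 4.52, 5.29, 7.12, 7.82, 4.44]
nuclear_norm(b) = 29.65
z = y @ b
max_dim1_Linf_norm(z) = 10.65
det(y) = -1.88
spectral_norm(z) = 17.49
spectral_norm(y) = 2.56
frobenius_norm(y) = 4.32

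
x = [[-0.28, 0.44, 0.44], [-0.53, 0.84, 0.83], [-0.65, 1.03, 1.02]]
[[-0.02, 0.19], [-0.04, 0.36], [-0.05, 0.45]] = x @[[-0.11, -0.12], [0.20, 0.17], [-0.32, 0.19]]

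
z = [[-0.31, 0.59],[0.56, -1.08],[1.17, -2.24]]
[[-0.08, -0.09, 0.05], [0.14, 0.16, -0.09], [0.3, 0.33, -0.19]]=z @ [[0.14, 0.15, -0.09], [-0.06, -0.07, 0.04]]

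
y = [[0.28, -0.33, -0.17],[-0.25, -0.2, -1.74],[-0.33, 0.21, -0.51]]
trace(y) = -0.43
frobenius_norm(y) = 1.94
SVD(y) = [[0.08, -0.78, 0.62], [0.95, -0.12, -0.27], [0.29, 0.62, 0.73]] @ diag([1.8539822326408315, 0.5675721430228295, 0.0034268814672095927]) @ [[-0.17,  -0.08,  -0.98], [-0.69,  0.72,  0.06], [0.71,  0.69,  -0.18]]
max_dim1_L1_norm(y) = 2.19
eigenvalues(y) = [(0.03+0j), (-0.23+0.3j), (-0.23-0.3j)]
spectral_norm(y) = 1.85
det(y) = 0.00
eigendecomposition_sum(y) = [[0.08+0.00j, -0.04-0.00j, (0.09+0j)], [0.07+0.00j, -0.03-0.00j, (0.08+0j)], [-0.02-0.00j, (0.01+0j), -0.02-0.00j]] + [[(0.1-0.43j), -0.15+0.21j, (-0.13-0.92j)], [-0.16-0.80j, -0.08+0.47j, (-0.91-1.44j)], [-0.15+0.08j, (0.1-0.01j), (-0.24+0.27j)]] + [[(0.1+0.43j), -0.15-0.21j, (-0.13+0.92j)], [-0.16+0.80j, -0.08-0.47j, (-0.91+1.44j)], [(-0.15-0.08j), 0.10+0.01j, (-0.24-0.27j)]]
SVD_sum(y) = [[-0.02,-0.01,-0.14], [-0.3,-0.15,-1.74], [-0.09,-0.05,-0.53]] + [[0.30, -0.32, -0.02], [0.05, -0.05, -0.0], [-0.24, 0.25, 0.02]] + [[0.00, 0.0, -0.00], [-0.0, -0.00, 0.00], [0.00, 0.00, -0.0]]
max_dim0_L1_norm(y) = 2.42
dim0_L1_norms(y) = [0.86, 0.74, 2.42]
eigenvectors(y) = [[-0.73+0.00j, -0.43-0.19j, (-0.43+0.19j)], [-0.66+0.00j, (-0.86+0j), (-0.86-0j)], [(0.19+0j), 0.05+0.18j, (0.05-0.18j)]]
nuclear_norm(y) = 2.42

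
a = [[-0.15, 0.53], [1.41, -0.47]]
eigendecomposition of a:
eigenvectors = [[0.59, -0.45],[0.81, 0.89]]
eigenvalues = [0.57, -1.19]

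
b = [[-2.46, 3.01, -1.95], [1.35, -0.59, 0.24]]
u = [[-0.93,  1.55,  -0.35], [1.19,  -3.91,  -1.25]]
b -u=[[-1.53, 1.46, -1.60],[0.16, 3.32, 1.49]]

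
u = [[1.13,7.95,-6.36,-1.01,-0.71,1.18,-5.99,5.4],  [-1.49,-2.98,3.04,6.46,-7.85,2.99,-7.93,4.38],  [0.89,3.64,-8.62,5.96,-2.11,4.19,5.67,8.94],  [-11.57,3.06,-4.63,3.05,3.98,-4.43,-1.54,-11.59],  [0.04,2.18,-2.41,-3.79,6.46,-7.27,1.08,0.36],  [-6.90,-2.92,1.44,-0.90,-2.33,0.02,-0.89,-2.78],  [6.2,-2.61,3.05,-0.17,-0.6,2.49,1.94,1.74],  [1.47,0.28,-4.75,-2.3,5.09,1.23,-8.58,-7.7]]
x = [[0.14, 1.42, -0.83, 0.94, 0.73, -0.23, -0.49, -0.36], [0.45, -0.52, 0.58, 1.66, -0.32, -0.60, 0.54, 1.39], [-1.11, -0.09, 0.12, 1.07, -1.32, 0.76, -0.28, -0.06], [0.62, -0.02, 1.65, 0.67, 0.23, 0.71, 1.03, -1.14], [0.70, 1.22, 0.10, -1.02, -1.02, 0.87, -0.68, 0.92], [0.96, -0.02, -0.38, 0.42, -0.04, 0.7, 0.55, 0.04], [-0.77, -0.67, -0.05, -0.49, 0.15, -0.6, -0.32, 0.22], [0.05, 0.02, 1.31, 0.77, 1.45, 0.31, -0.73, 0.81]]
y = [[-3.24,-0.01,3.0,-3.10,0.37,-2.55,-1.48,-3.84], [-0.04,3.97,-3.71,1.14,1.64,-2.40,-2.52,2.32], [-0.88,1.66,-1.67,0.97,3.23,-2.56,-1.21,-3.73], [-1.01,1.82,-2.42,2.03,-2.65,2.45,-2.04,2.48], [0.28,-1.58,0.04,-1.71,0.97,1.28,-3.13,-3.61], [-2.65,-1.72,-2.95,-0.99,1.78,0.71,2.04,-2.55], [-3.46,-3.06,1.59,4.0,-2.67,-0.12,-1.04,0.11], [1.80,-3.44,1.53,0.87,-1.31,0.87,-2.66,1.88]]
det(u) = -20055.39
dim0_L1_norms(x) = [4.8, 3.98, 5.02, 7.04, 5.26, 4.78, 4.62, 4.94]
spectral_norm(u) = 23.85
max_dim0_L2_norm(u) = 18.24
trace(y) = 3.61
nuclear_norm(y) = 44.17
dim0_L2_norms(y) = [5.88, 6.96, 6.71, 6.05, 5.77, 5.27, 6.02, 7.95]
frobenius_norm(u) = 38.00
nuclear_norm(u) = 88.54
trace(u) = -6.70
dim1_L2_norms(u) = [13.15, 14.65, 16.06, 18.6, 10.99, 8.54, 8.24, 13.8]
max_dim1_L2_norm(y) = 7.26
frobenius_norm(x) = 6.15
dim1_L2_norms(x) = [2.14, 2.5, 2.19, 2.54, 2.48, 1.43, 1.35, 2.39]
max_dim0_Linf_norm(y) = 4.0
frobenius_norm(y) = 18.03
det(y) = 10688.85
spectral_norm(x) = 3.21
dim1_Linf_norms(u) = [7.95, 7.93, 8.94, 11.59, 7.27, 6.9, 6.2, 8.58]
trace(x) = 0.58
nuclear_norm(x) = 15.59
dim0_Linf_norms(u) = [11.57, 7.95, 8.62, 6.46, 7.85, 7.27, 8.58, 11.59]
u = x @ y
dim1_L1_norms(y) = [17.59, 17.74, 15.91, 16.9, 12.6, 15.39, 16.05, 14.36]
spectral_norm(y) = 10.34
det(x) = 0.47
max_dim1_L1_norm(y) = 17.74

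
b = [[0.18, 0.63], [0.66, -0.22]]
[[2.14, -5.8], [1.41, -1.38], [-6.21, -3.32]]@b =[[-3.44, 2.62], [-0.66, 1.19], [-3.31, -3.18]]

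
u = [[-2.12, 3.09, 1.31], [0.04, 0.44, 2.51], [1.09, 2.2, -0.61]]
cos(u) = [[-1.17, 0.52, -0.34], [-0.29, -0.93, 0.26], [0.41, -0.13, -1.18]]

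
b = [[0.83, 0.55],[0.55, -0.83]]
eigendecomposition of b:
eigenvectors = [[0.96, -0.29], [0.29, 0.96]]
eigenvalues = [1.0, -1.0]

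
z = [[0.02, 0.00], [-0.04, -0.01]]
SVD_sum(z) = [[0.02, 0.0], [-0.04, -0.01]] + [[0.0, -0.00], [0.00, -0.00]]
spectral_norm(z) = 0.05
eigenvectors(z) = [[0.00, 0.6], [1.0, -0.80]]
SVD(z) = [[-0.43, 0.90], [0.9, 0.43]] @ diag([0.0456155281280883, 0.004384471871911697]) @ [[-0.98, -0.20], [0.2, -0.98]]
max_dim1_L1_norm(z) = 0.05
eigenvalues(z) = [-0.01, 0.02]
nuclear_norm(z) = 0.05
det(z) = -0.00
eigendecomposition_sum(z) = [[-0.0,  -0.0], [-0.01,  -0.01]] + [[0.02, 0.0], [-0.03, 0.00]]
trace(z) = 0.01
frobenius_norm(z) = 0.05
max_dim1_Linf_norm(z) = 0.04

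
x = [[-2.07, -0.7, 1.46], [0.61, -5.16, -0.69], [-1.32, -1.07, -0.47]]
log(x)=[[(-1.28-0.04j), (-0.47+0.32j), (3.07+0.06j)], [0.17-0.35j, (1.59+3.04j), 0.22+0.55j], [(-2.89-0.09j), (0.11+0.76j), 2.42+0.14j]]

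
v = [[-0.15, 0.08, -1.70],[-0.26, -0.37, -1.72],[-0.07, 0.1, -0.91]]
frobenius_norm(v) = 2.63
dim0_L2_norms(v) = [0.31, 0.39, 2.58]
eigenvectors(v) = [[0.97+0.00j, -0.36+0.20j, (-0.36-0.2j)], [-0.22+0.00j, (-0.89+0j), (-0.89-0j)], [-0.10+0.00j, (-0.13+0.13j), -0.13-0.13j]]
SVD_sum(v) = [[-0.19, -0.11, -1.68], [-0.2, -0.11, -1.74], [-0.1, -0.06, -0.9]] + [[0.04, 0.19, -0.02], [-0.06, -0.26, 0.02], [0.04, 0.16, -0.01]] + [[0.0, -0.0, -0.0], [-0.0, 0.0, 0.0], [-0.00, 0.0, 0.0]]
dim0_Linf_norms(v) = [0.26, 0.37, 1.72]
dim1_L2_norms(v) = [1.71, 1.78, 0.92]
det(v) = 0.00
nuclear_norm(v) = 2.98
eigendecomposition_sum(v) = [[0j, (-0-0j), -0.01+0.00j], [(-0+0j), 0j, 0.00+0.00j], [-0.00+0.00j, 0.00+0.00j, 0j]] + [[-0.08-0.02j, 0.04+0.25j, (-0.85-0.73j)], [-0.13-0.11j, (-0.19+0.52j), (-0.86-2.29j)], [-0.03+0.00j, (0.05+0.1j), (-0.46-0.2j)]] + [[(-0.08+0.02j), (0.04-0.25j), (-0.85+0.73j)], [-0.13+0.11j, -0.19-0.52j, (-0.86+2.29j)], [(-0.03-0j), (0.05-0.1j), (-0.46+0.2j)]]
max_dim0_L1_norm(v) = 4.33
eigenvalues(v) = [0j, (-0.72+0.31j), (-0.72-0.31j)]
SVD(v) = [[-0.65, 0.52, -0.55], [-0.67, -0.73, 0.10], [-0.35, 0.44, 0.83]] @ diag([2.605852952744631, 0.36650076544748167, 0.002752743812297502]) @ [[0.11,0.06,0.99], [0.22,0.97,-0.09], [-0.97,0.23,0.1]]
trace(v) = -1.43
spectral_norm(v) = 2.61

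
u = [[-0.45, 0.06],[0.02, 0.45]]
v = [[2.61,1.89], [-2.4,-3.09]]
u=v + [[-3.06, -1.83], [2.42, 3.54]]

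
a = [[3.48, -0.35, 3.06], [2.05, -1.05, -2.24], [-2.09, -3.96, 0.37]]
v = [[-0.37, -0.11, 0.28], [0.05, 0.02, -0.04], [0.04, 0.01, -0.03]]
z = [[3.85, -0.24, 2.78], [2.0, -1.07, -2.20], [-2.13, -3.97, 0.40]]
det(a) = -65.15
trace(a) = 2.80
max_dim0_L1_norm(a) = 7.62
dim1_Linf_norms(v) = [0.37, 0.05, 0.04]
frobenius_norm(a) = 7.22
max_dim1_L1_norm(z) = 6.87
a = z + v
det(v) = 0.00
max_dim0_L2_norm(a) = 4.55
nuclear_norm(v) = 0.49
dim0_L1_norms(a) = [7.62, 5.36, 5.67]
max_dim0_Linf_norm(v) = 0.37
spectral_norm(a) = 5.08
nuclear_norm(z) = 12.33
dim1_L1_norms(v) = [0.76, 0.11, 0.08]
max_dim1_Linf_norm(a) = 3.96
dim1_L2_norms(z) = [4.75, 3.16, 4.52]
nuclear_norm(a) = 12.29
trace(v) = -0.38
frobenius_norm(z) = 7.28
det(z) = -64.62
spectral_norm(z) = 5.29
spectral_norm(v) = 0.48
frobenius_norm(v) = 0.48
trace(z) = 3.18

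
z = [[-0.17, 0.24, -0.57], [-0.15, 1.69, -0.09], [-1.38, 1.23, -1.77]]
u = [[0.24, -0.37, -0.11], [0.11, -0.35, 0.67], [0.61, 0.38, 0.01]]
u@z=[[0.17, -0.70, 0.09], [-0.89, 0.26, -1.22], [-0.17, 0.8, -0.4]]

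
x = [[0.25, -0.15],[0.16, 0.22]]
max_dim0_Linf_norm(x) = 0.25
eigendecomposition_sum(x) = [[(0.12+0.07j), (-0.08+0.11j)],[0.08-0.12j, (0.11+0.09j)]] + [[0.12-0.07j,(-0.08-0.11j)], [(0.08+0.12j),0.11-0.09j]]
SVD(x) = [[-0.90, -0.44], [-0.44, 0.90]] @ diag([0.2973251535060268, 0.26570237690434306]) @ [[-0.99, 0.13], [0.13, 0.99]]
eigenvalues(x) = [(0.24+0.15j), (0.24-0.15j)]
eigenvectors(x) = [[0.07+0.69j, 0.07-0.69j], [0.72+0.00j, (0.72-0j)]]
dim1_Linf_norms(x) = [0.25, 0.22]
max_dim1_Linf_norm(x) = 0.25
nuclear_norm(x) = 0.56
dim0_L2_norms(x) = [0.3, 0.27]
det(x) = 0.08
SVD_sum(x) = [[0.27, -0.03], [0.13, -0.02]] + [[-0.02, -0.12], [0.03, 0.24]]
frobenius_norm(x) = 0.40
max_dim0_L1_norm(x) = 0.41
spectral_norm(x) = 0.30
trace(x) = 0.47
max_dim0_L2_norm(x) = 0.3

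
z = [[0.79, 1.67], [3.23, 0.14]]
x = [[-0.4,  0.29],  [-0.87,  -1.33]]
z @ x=[[-1.77, -1.99],[-1.41, 0.75]]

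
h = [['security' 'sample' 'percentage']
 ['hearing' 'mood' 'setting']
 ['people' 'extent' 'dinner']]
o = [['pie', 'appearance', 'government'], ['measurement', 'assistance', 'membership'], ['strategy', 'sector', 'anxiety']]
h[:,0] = ['security', 'hearing', 'people']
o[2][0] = 'strategy'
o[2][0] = 'strategy'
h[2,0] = 'people'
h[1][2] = 'setting'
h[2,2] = 'dinner'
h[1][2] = 'setting'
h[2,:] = ['people', 'extent', 'dinner']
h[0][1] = 'sample'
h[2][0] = 'people'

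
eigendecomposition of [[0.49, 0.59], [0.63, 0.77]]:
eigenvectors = [[-0.77, -0.61], [0.64, -0.79]]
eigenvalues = [0.0, 1.26]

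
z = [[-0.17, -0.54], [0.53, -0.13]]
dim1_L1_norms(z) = [0.71, 0.66]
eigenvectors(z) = [[0.71+0.00j, (0.71-0j)], [(-0.03-0.7j), -0.03+0.70j]]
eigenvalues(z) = [(-0.15+0.53j), (-0.15-0.53j)]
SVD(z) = [[-0.86, 0.50], [0.50, 0.86]] @ diag([0.5762458008814725, 0.5350147446252959]) @ [[0.72, 0.70], [0.7, -0.72]]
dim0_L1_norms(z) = [0.7, 0.67]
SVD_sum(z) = [[-0.36, -0.35], [0.21, 0.20]] + [[0.19, -0.19], [0.32, -0.33]]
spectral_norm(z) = 0.58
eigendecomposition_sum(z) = [[(-0.08+0.26j), (-0.27-0.08j)], [0.26+0.07j, (-0.07+0.27j)]] + [[-0.08-0.26j, (-0.27+0.08j)], [(0.26-0.07j), -0.07-0.27j]]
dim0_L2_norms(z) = [0.56, 0.56]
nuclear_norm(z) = 1.11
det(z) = 0.31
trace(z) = -0.30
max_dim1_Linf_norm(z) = 0.54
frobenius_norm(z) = 0.79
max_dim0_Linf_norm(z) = 0.54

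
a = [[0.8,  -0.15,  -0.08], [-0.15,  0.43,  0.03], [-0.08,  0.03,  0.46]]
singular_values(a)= [0.87, 0.44, 0.38]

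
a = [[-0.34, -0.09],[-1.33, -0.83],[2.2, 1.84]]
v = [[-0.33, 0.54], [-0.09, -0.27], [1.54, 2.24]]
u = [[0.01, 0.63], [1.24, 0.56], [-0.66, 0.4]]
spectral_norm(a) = 3.28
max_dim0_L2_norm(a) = 2.59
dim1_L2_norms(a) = [0.35, 1.57, 2.87]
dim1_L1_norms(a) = [0.43, 2.16, 4.04]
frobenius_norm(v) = 2.81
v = a + u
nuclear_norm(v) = 3.32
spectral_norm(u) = 1.46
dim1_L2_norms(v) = [0.63, 0.28, 2.72]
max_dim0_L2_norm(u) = 1.4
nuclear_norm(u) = 2.31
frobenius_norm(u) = 1.69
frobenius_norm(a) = 3.29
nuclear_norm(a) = 3.51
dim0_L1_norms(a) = [3.87, 2.76]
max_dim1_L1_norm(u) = 1.8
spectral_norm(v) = 2.74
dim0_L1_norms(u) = [1.91, 1.59]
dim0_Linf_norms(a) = [2.2, 1.84]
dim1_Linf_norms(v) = [0.54, 0.27, 2.24]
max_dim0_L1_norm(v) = 3.05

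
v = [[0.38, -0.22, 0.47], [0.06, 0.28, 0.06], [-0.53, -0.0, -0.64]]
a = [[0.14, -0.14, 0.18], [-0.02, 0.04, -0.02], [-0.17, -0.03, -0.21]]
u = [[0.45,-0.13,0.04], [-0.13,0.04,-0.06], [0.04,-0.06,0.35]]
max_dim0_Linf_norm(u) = 0.45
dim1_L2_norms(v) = [0.64, 0.29, 0.83]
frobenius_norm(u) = 0.61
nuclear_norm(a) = 0.49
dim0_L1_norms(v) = [0.97, 0.5, 1.17]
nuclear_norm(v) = 1.38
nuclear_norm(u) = 0.85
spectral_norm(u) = 0.51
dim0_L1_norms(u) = [0.62, 0.23, 0.45]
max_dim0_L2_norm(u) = 0.47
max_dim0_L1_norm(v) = 1.17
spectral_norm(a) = 0.36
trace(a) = -0.03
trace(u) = 0.84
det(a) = 0.00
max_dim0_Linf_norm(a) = 0.21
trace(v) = 0.02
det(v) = 0.00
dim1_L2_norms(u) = [0.47, 0.15, 0.36]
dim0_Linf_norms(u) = [0.45, 0.13, 0.35]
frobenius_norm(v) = 1.09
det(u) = -0.00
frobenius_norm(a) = 0.38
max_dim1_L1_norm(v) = 1.17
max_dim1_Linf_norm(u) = 0.45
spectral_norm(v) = 1.04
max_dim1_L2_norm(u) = 0.47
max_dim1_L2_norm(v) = 0.83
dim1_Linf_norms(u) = [0.45, 0.13, 0.35]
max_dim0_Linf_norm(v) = 0.64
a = u @ v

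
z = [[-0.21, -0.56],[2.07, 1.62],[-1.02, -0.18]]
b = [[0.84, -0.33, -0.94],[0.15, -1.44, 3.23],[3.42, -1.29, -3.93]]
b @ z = [[0.1,-0.84], [-6.31,-3.00], [0.62,-3.30]]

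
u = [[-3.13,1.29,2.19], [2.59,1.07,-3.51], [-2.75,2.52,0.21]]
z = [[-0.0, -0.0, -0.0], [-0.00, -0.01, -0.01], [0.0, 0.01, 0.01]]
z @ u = [[0.0, 0.0, 0.00], [0.0, -0.04, 0.03], [-0.00, 0.04, -0.03]]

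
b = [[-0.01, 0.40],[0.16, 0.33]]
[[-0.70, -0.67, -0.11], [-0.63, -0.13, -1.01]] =b @ [[-0.3, 2.51, -5.44], [-1.76, -1.62, -0.41]]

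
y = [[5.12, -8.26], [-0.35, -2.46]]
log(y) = [[(1.67+0.14j),(-0.66+3.12j)],[(-0.03+0.13j),(1.07+3j)]]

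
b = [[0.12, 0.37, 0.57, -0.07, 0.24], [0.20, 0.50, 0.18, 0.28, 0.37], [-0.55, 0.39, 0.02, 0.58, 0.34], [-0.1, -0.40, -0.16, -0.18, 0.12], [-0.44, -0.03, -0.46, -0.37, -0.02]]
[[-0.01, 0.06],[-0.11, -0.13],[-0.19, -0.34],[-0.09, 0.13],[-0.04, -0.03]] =b@[[0.06, 0.15], [0.07, -0.27], [0.1, 0.18], [-0.06, -0.31], [-0.44, 0.07]]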